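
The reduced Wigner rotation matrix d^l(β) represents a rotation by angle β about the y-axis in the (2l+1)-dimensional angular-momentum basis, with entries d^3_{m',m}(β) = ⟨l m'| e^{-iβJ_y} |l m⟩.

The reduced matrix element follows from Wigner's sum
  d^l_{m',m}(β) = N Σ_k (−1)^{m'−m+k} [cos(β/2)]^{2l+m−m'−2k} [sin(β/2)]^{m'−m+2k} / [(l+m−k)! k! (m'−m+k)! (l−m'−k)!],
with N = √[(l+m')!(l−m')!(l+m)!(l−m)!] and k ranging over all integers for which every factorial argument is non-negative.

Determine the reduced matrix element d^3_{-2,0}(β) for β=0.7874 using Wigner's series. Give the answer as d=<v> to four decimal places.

d=0.4851

d^3_{-2,0}(β=0.7874) via Wigner's sum:
c=cos(0.7874/2)=0.923496, s=sin(0.7874/2)=0.383608; N=√[1·120·6·6]=65.726707
k∈{2,3} keeps every argument non-negative
  k=2: (−1)^0·65.7267/(12)·0.9235^4·0.3836^2 = +0.586241
  k=3: (−1)^1·65.7267/(12)·0.9235^2·0.3836^4 = -0.101154
d^3_{-2,0}(0.7874) = +0.586241 -0.101154 = +0.485087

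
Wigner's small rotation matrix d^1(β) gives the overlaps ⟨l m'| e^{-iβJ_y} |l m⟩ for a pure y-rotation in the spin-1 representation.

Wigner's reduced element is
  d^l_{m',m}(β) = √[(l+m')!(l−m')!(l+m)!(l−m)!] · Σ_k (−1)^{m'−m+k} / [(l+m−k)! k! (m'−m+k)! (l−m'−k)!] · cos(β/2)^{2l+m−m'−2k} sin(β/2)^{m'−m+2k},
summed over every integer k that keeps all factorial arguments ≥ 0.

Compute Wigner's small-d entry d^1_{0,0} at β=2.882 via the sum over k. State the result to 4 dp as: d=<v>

d^1_{0,0}(β=2.882) via Wigner's sum:
With c≡cos(β/2)=0.129432 and s≡sin(β/2)=0.991588, N=[1·1·1·1]^{1/2}=1.000000
The bounds max(0,m−m')=0 and min(l+m,l−m')=1 give 2 terms
  k=0: (−1)^0·1.0000/(1)·0.1294^2·0.9916^0 = +0.016753
  k=1: (−1)^1·1.0000/(1)·0.1294^0·0.9916^2 = -0.983247
d^1_{0,0}(2.882) = +0.016753 -0.983247 = -0.966495

d=-0.9665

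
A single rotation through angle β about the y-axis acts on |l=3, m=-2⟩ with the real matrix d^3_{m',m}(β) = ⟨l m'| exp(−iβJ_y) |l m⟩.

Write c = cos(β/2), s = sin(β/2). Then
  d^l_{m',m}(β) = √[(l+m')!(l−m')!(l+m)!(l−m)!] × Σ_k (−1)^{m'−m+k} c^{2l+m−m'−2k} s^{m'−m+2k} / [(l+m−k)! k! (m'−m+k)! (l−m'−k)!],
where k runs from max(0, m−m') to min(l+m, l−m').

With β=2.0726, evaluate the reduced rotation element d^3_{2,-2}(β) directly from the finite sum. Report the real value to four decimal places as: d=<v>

d^3_{2,-2}(β=2.0726) via Wigner's sum:
With c≡cos(β/2)=0.509408 and s≡sin(β/2)=0.860525, N=[120·1·1·120]^{1/2}=120.000000
The bounds max(0,m−m')=0 and min(l+m,l−m')=1 give 2 terms
  k=0: (−1)^4·120.0000/(24)·0.5094^2·0.8605^4 = +0.711468
  k=1: (−1)^5·120.0000/(120)·0.5094^0·0.8605^6 = -0.406052
d^3_{2,-2}(2.0726) = +0.711468 -0.406052 = +0.305416

d=0.3054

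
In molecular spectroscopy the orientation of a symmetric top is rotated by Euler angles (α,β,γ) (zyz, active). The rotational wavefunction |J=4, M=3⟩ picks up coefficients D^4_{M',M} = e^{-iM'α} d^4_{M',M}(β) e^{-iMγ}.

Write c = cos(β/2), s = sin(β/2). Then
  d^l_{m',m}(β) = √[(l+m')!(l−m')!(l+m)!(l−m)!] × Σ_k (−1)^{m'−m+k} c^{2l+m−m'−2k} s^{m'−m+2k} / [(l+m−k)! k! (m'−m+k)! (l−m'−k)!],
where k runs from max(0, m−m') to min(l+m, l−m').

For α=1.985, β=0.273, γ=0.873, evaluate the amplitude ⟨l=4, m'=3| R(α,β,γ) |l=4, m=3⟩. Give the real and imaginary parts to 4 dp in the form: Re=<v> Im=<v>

Split into d^4_{3,3}(β=0.273) × two z-phases.
Half-angle: c=0.990698, s=0.136077. N=√(5040·1·5040·1)=5040.000000
The bounds max(0,m−m')=0 and min(l+m,l−m')=1 give 2 terms
  k=0: (−1)^0·5040.0000/(5040)·0.9907^8·0.1361^0 = +0.927965
  k=1: (−1)^1·5040.0000/(720)·0.9907^6·0.1361^2 = -0.122550
d^4_{3,3}(0.273) = +0.927965 -0.122550 = +0.805415
Phases: e^{-i·(3)·1.985}=+0.946629+0.322326i, e^{-i·(3)·0.873}=-0.866528-0.499128i ⇒ D=-0.531089-0.605506i

Re=-0.5311 Im=-0.6055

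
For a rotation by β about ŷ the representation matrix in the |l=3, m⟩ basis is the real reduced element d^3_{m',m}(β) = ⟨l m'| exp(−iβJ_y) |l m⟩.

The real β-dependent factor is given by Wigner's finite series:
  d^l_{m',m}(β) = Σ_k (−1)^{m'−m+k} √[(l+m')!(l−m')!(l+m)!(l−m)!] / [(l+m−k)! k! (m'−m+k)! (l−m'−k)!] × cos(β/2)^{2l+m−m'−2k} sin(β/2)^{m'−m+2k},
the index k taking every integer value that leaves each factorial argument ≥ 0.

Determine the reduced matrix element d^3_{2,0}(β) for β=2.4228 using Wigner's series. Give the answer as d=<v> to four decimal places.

d=-0.4468

d^3_{2,0}(β=2.4228) via Wigner's sum:
Half-angle: c=0.351709, s=0.936109. N=√(120·1·6·6)=65.726707
k∈{0,1} keeps every argument non-negative
  k=0: (−1)^2·65.7267/(12)·0.3517^4·0.9361^2 = +0.073443
  k=1: (−1)^3·65.7267/(12)·0.3517^2·0.9361^4 = -0.520277
d^3_{2,0}(2.4228) = +0.073443 -0.520277 = -0.446834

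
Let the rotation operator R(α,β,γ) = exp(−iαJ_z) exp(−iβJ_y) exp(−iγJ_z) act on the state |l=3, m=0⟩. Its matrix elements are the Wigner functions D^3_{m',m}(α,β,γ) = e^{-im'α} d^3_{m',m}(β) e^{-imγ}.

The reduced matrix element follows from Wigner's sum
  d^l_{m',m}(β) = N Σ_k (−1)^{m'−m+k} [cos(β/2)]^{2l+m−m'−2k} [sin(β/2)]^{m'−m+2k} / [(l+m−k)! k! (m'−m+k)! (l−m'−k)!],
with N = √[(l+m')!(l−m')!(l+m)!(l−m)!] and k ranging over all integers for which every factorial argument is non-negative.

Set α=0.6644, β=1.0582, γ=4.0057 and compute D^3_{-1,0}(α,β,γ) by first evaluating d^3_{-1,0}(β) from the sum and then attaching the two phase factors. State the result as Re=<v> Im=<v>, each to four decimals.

Re=0.0602 Im=0.0472

D^3_{-1,0}(0.6644,1.0582,4.0057) = e^{-i·-1·0.6644}·d^3_{-1,0}(1.0582)·e^{-i·0·4.0057}. Compute d first:
With c≡cos(β/2)=0.863262 and s≡sin(β/2)=0.504757, N=[2·24·6·6]^{1/2}=41.569219
k∈{1,2,3} keeps every argument non-negative
  k=1: (−1)^0·41.5692/(12)·0.8633^5·0.5048^1 = +0.838272
  k=2: (−1)^1·41.5692/(4)·0.8633^3·0.5048^3 = -0.859776
  k=3: (−1)^2·41.5692/(12)·0.8633^1·0.5048^5 = +0.097981
d^3_{-1,0}(1.0582) = +0.838272 -0.859776 +0.097981 = +0.076477
D = (+0.787287+0.616587i)·(+0.076477)·(+1.000000+0.000000i) = +0.060210+0.047155i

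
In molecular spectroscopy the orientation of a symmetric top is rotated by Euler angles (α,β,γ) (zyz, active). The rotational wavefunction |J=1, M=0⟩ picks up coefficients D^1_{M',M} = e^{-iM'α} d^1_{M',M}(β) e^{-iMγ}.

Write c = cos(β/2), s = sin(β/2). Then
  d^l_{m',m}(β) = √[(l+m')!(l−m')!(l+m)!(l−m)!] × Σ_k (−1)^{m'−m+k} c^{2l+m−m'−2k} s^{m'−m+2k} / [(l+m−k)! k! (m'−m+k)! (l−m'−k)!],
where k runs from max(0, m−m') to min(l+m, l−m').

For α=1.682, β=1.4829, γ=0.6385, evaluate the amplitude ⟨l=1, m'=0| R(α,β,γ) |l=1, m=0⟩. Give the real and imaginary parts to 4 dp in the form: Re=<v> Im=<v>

Re=0.0878 Im=0.0000

D^1_{0,0}(1.682,1.4829,0.6385) = e^{-i·0·1.682}·d^1_{0,0}(1.4829)·e^{-i·0·0.6385}. Compute d first:
c=cos(1.4829/2)=0.737490, s=sin(1.4829/2)=0.675358; N=√[1·1·1·1]=1.000000
k: max(0,(0)−(0))=0 … min(1+(0),1−(0))=1
  k=0: (−1)^0·1.0000/(1)·0.7375^2·0.6754^0 = +0.543892
  k=1: (−1)^1·1.0000/(1)·0.7375^0·0.6754^2 = -0.456108
d^1_{0,0}(1.4829) = +0.543892 -0.456108 = +0.087783
Attach z-rotation phases: D = e^{-i(0)(1.682)}·(+0.087783)·e^{-i(0)(0.6385)} = +0.087783+0.000000i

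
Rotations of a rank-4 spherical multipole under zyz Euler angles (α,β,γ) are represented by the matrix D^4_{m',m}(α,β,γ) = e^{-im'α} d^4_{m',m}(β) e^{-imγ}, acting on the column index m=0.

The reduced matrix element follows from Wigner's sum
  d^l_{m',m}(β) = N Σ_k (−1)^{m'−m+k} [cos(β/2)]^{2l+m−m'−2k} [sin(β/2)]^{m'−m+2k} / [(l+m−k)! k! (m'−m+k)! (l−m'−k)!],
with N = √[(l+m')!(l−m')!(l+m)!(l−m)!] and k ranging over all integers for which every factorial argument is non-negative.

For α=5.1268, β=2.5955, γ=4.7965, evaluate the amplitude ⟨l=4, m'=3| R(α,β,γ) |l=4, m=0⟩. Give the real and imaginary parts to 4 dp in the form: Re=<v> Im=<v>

Re=-0.1676 Im=-0.0570

D^4_{3,0}(5.1268,2.5955,4.7965) = e^{-i·3·5.1268}·d^4_{3,0}(2.5955)·e^{-i·0·4.7965}. Compute d first:
With c≡cos(β/2)=0.269666 and s≡sin(β/2)=0.962954, N=[5040·1·24·24]^{1/2}=1703.830978
Admissible k: 0..1 (factorial args all ≥0)
  k=0: (−1)^3·1703.8310/(144)·0.2697^5·0.9630^3 = -0.015067
  k=1: (−1)^4·1703.8310/(144)·0.2697^3·0.9630^5 = +0.192119
d^4_{3,0}(2.5955) = -0.015067 +0.192119 = +0.177053
D = (-0.946829-0.321737i)·(+0.177053)·(+1.000000+0.000000i) = -0.167639-0.056964i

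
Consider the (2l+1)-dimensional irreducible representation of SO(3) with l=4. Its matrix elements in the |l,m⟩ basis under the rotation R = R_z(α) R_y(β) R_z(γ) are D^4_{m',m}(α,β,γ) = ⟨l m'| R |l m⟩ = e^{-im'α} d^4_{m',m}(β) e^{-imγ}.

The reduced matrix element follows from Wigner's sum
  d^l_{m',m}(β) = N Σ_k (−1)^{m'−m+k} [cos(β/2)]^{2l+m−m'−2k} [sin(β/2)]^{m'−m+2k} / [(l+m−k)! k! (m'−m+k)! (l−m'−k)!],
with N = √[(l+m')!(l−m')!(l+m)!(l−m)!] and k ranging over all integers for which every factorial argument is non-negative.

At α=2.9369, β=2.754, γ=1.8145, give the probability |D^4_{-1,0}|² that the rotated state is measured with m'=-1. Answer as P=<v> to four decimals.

D^4_{-1,0}(2.9369,2.754,1.8145) = e^{-i·-1·2.9369}·d^4_{-1,0}(2.754)·e^{-i·0·1.8145}. Compute d first:
With c≡cos(β/2)=0.192586 and s≡sin(β/2)=0.981280, N=[6·120·24·24]^{1/2}=643.987578
Admissible k: 1..4 (factorial args all ≥0)
  k=1: (−1)^0·643.9876/(144)·0.1926^7·0.9813^1 = +0.000043
  k=2: (−1)^1·643.9876/(24)·0.1926^5·0.9813^3 = -0.006717
  k=3: (−1)^2·643.9876/(24)·0.1926^3·0.9813^5 = +0.174382
  k=4: (−1)^3·643.9876/(144)·0.1926^1·0.9813^7 = -0.754553
d^4_{-1,0}(2.754) = +0.000043 -0.006717 +0.174382 -0.754553 = -0.586845
|D^4_{-1,0}|² = |d^4_{-1,0}(β)|² = (-0.586845)² = 0.344387 (the z-rotation phases have unit modulus)

P=0.3444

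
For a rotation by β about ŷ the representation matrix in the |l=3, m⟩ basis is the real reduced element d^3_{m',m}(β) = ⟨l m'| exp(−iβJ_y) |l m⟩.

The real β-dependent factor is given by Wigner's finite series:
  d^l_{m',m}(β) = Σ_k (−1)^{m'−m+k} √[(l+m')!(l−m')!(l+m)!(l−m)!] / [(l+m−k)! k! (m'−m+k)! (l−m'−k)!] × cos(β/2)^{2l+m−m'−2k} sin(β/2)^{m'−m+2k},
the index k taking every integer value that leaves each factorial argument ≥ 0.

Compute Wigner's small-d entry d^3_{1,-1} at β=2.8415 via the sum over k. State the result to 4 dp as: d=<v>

d^3_{1,-1}(β=2.8415) via Wigner's sum:
With c≡cos(β/2)=0.149484 and s≡sin(β/2)=0.988764, N=[24·2·2·24]^{1/2}=48.000000
The bounds max(0,m−m')=0 and min(l+m,l−m')=2 give 3 terms
  k=0: (−1)^2·48.0000/(8)·0.1495^4·0.9888^2 = +0.002929
  k=1: (−1)^3·48.0000/(6)·0.1495^2·0.9888^4 = -0.170864
  k=2: (−1)^4·48.0000/(48)·0.1495^0·0.9888^6 = +0.934450
d^3_{1,-1}(2.8415) = +0.002929 -0.170864 +0.934450 = +0.766516

d=0.7665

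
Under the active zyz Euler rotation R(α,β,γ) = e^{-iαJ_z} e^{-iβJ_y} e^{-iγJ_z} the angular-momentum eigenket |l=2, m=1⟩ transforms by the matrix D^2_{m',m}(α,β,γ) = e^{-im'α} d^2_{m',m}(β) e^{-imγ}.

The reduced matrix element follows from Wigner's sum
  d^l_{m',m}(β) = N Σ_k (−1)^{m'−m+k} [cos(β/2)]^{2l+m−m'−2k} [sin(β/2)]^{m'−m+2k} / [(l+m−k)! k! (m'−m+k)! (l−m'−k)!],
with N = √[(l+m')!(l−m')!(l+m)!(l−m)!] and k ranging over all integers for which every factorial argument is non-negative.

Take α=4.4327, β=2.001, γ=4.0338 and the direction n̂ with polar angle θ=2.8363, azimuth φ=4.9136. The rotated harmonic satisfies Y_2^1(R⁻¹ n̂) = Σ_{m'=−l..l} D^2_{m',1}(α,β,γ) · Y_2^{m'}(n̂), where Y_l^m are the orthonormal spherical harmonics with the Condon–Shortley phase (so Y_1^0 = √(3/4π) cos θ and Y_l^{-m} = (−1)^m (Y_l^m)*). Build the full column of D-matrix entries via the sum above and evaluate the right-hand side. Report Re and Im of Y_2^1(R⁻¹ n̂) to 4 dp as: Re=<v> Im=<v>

Re=0.2880 Im=-0.2477

Need the full column D^2_{m',1} for m'=−2..2 at α=4.4327, β=2.001, γ=4.0338.
cos(β/2)=0.539882, sin(β/2)=0.841741
d^2_{-2,1}: single k=3 term ⇒ +0.643967;  D = +0.076586-0.639397i
d^2_{-1,1}: k∈[2..3] ⇒ +0.619548 -0.502012 = +0.117536;  D = +0.108308+0.045652i
d^2_{0,1}: k∈[1..2] ⇒ +0.324451 -0.788696 = -0.464245;  D = +0.291404-0.361395i
d^2_{1,1}: k∈[0..1] ⇒ +0.084956 -0.619548 = -0.534592;  D = +0.307353+0.437405i
d^2_{2,1}: single k=0 term ⇒ -0.264913;  D = -0.250375+0.086552i
Y_2^{m'}(θ=2.8363,φ=4.9136) and Σ D·Y over m':
  (+0.0766-0.6394i)·(-0.0321+0.0137i)  (+0.1083+0.0457i)·(-0.0443-0.2170i)  (+0.2914-0.3614i)·(+0.5453+0.0000i)  (+0.3074+0.4374i)·(+0.0443-0.2170i)  (-0.2504+0.0866i)·(-0.0321-0.0137i)
Y_2^1(R⁻¹ n̂) = +0.288039-0.247709i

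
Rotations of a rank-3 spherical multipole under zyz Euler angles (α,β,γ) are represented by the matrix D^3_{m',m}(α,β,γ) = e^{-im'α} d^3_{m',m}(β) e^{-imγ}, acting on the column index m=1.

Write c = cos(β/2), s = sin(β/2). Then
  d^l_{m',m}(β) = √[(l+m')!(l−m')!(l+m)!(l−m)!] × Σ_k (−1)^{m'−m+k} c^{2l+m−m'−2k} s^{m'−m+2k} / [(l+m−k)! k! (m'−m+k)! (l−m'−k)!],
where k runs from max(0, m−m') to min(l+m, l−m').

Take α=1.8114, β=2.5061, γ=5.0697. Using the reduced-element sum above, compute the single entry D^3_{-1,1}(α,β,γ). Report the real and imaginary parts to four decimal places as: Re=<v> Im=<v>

First d^3_{-1,1}(β=2.5061), then the phase factors e^{-i(-1)α} and e^{-i(1)γ}:
With c≡cos(β/2)=0.312426 and s≡sin(β/2)=0.949942, N=[2·24·24·2]^{1/2}=48.000000
k: max(0,(1)−(-1))=2 … min(3+(1),3−(-1))=4
  k=2: (−1)^0·48.0000/(8)·0.3124^4·0.9499^2 = +0.051587
  k=3: (−1)^1·48.0000/(6)·0.3124^2·0.9499^4 = -0.635878
  k=4: (−1)^2·48.0000/(48)·0.3124^0·0.9499^6 = +0.734822
d^3_{-1,1}(2.5061) = +0.051587 -0.635878 +0.734822 = +0.150531
Phases: e^{-i·(-1)·1.8114}=-0.238289+0.971194i, e^{-i·(1)·5.0697}=+0.349756+0.936841i ⇒ D=-0.149507+0.017528i

Re=-0.1495 Im=0.0175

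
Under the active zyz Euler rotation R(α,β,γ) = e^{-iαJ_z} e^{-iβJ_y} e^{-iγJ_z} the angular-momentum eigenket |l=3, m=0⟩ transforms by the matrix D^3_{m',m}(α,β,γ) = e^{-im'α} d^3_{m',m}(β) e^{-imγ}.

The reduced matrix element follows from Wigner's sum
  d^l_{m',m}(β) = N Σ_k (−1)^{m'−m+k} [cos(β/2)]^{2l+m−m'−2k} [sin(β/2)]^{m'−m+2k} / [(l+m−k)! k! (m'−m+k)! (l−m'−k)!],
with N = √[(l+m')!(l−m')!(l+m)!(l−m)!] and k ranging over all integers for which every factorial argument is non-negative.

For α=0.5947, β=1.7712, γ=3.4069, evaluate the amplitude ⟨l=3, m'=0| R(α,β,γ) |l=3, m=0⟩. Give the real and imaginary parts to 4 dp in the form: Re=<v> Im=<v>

Re=0.2789 Im=0.0000

Split into d^3_{0,0}(β=1.7712) × two z-phases.
Half-angle: c=0.632825, s=0.774295. N=√(6·6·6·6)=36.000000
The bounds max(0,m−m')=0 and min(l+m,l−m')=3 give 4 terms
  k=0: (−1)^0·36.0000/(36)·0.6328^6·0.7743^0 = +0.064225
  k=1: (−1)^1·36.0000/(4)·0.6328^4·0.7743^2 = -0.865346
  k=2: (−1)^2·36.0000/(4)·0.6328^2·0.7743^4 = +1.295493
  k=3: (−1)^3·36.0000/(36)·0.6328^0·0.7743^6 = -0.215495
d^3_{0,0}(1.7712) = +0.064225 -0.865346 +1.295493 -0.215495 = +0.278877
Phases: e^{-i·(0)·0.5947}=+1.000000+0.000000i, e^{-i·(0)·3.4069}=+1.000000+0.000000i ⇒ D=+0.278877+0.000000i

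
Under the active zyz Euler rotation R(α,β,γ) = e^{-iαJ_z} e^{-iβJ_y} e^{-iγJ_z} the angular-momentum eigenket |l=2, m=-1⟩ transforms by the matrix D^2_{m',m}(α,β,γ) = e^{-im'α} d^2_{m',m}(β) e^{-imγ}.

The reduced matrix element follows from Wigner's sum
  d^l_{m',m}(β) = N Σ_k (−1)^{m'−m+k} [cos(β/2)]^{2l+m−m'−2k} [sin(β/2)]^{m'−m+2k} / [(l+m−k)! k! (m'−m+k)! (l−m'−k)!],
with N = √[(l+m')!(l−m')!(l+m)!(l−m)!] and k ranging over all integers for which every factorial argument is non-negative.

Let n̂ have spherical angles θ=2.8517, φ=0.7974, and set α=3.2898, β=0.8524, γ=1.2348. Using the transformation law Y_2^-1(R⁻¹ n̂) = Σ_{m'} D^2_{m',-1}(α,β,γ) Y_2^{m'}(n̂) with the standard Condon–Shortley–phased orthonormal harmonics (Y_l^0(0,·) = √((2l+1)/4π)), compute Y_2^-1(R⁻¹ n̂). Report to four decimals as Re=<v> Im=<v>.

Re=-0.0157 Im=-0.3697

Need the full column D^2_{m',-1} for m'=−2..2 at α=3.2898, β=0.8524, γ=1.2348.
cos(β/2)=0.910543, sin(β/2)=0.413414
d^2_{-2,-1}: single k=1 term ⇒ +0.624190;  D = +0.024700+0.623701i
d^2_{-1,-1}: k∈[0..1] ⇒ +0.687389 -0.425101 = +0.262288;  D = -0.048966-0.257676i
d^2_{0,-1}: k∈[0..1] ⇒ -0.764473 +0.157591 = -0.606882;  D = -0.200095-0.572947i
d^2_{1,-1}: k∈[0..1] ⇒ +0.425101 -0.029211 = +0.395891;  D = -0.184289-0.350381i
d^2_{2,-1}: single k=0 term ⇒ -0.128672;  D = -0.076057-0.103788i
Y_2^{m'}(θ=2.8517,φ=0.7974) and Σ D·Y over m':
  (+0.0247+0.6237i)·(-0.0008-0.0316i)  (-0.0490-0.2577i)·(-0.1478+0.1514i)  (-0.2001-0.5729i)·(+0.5535+0.0000i)  (-0.1843-0.3504i)·(+0.1478+0.1514i)  (-0.0761-0.1038i)·(-0.0008+0.0316i)
Y_2^-1(R⁻¹ n̂) = -0.015685-0.369707i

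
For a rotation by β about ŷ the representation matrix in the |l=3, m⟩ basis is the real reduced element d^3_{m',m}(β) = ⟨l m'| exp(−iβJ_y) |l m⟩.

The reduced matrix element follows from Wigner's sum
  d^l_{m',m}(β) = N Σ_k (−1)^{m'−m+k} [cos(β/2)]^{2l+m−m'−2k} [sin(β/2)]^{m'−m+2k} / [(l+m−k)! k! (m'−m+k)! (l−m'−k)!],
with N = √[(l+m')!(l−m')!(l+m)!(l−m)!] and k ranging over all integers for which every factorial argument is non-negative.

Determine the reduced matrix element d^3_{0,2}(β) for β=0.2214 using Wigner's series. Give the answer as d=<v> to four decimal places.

d=0.0644

d^3_{0,2}(β=0.2214) via Wigner's sum:
c=cos(0.2214/2)=0.993879, s=sin(0.2214/2)=0.110474; N=√[6·6·120·1]=65.726707
k∈{2,3} keeps every argument non-negative
  k=2: (−1)^0·65.7267/(12)·0.9939^4·0.1105^2 = +0.065225
  k=3: (−1)^1·65.7267/(12)·0.9939^2·0.1105^4 = -0.000806
d^3_{0,2}(0.2214) = +0.065225 -0.000806 = +0.064419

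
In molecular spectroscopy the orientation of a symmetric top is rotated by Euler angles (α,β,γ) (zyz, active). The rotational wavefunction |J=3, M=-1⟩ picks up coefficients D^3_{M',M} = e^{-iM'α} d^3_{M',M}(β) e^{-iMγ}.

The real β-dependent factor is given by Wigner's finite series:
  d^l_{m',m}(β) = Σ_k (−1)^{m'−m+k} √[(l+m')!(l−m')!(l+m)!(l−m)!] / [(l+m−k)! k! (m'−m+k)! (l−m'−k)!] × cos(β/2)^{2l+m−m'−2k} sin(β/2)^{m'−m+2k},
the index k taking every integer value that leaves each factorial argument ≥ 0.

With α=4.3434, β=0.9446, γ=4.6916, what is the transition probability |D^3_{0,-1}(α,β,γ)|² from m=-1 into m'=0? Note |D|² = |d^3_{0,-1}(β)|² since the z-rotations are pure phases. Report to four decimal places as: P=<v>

P=0.0633

D^3_{0,-1}(4.3434,0.9446,4.6916) = e^{-i·0·4.3434}·d^3_{0,-1}(0.9446)·e^{-i·-1·4.6916}. Compute d first:
With c≡cos(β/2)=0.890524 and s≡sin(β/2)=0.454936, N=[6·6·2·24]^{1/2}=41.569219
k∈{0,1,2} keeps every argument non-negative
  k=0: (−1)^1·41.5692/(12)·0.8905^5·0.4549^1 = -0.882611
  k=1: (−1)^2·41.5692/(4)·0.8905^3·0.4549^3 = +0.691034
  k=2: (−1)^3·41.5692/(12)·0.8905^1·0.4549^5 = -0.060115
d^3_{0,-1}(0.9446) = -0.882611 +0.691034 -0.060115 = -0.251693
|D^3_{0,-1}|² = |d^3_{0,-1}(β)|² = (-0.251693)² = 0.063349 (the z-rotation phases have unit modulus)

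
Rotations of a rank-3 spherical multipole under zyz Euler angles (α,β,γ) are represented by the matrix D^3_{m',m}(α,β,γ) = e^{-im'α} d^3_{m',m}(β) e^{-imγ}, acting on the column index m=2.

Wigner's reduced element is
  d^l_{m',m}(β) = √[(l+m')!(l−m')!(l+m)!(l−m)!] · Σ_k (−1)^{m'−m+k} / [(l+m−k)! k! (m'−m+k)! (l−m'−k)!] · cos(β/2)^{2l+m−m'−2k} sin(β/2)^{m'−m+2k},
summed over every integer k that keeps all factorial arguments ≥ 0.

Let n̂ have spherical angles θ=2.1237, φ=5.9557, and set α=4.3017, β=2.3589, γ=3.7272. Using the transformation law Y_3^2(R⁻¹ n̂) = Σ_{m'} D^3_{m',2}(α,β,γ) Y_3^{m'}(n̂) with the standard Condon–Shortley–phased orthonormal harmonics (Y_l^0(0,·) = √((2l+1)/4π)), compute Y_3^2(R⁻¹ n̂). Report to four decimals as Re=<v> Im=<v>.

Re=0.1470 Im=0.2561

Need the full column D^3_{m',2} for m'=−3..3 at α=4.3017, β=2.3589, γ=3.7272.
cos(β/2)=0.381433, sin(β/2)=0.924396
d^3_{-3,2}: single k=5 term ⇒ +0.630646;  D = +0.424450-0.466430i
d^3_{-2,2}: k∈[4..5] ⇒ +0.531178 -0.623949 = -0.092771;  D = -0.037981-0.084640i
d^3_{-1,2}: k∈[3..4] ⇒ +0.277243 -0.814160 = -0.536917;  D = +0.536884-0.005964i
d^3_{0,2}: k∈[2..3] ⇒ +0.099072 -0.581876 = -0.482804;  D = -0.187827+0.444771i
d^3_{1,2}: k∈[1..2] ⇒ +0.023602 -0.277243 = -0.253641;  D = -0.174835-0.183756i
d^3_{2,2}: k∈[0..1] ⇒ +0.003080 -0.090440 = -0.087360;  D = +0.082069-0.029942i
d^3_{3,2}: single k=0 term ⇒ -0.018282;  D = -0.001112+0.018248i
Y_3^{m'}(θ=2.1237,φ=5.9557) and Σ D·Y over m':
  (+0.4244-0.4664i)·(+0.1427+0.2139i)  (-0.0380-0.0846i)·(-0.3083-0.2368i)  (+0.5369-0.0060i)·(+0.0987+0.0335i)  (-0.1878+0.4448i)·(+0.3177+0.0000i)  (-0.1748-0.1838i)·(-0.0987+0.0335i)  (+0.0821-0.0299i)·(-0.3083+0.2368i)  (-0.0011+0.0182i)·(-0.1427+0.2139i)
Y_3^2(R⁻¹ n̂) = +0.146984+0.256111i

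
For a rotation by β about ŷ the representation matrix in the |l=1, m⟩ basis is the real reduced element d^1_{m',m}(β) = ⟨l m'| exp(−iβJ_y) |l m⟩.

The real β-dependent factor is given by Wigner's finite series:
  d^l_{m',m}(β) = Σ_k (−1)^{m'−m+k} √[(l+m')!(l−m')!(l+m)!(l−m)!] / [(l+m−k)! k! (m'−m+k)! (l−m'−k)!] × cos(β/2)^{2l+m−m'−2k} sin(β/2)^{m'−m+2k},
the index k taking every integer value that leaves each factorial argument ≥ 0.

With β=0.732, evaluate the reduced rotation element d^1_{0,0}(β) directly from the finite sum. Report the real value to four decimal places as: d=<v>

d=0.7438

d^1_{0,0}(β=0.732) via Wigner's sum:
c=cos(0.732/2)=0.933766, s=sin(0.732/2)=0.357883; N=√[1·1·1·1]=1.000000
k∈{0,1} keeps every argument non-negative
  k=0: (−1)^0·1.0000/(1)·0.9338^2·0.3579^0 = +0.871920
  k=1: (−1)^1·1.0000/(1)·0.9338^0·0.3579^2 = -0.128080
d^1_{0,0}(0.732) = +0.871920 -0.128080 = +0.743839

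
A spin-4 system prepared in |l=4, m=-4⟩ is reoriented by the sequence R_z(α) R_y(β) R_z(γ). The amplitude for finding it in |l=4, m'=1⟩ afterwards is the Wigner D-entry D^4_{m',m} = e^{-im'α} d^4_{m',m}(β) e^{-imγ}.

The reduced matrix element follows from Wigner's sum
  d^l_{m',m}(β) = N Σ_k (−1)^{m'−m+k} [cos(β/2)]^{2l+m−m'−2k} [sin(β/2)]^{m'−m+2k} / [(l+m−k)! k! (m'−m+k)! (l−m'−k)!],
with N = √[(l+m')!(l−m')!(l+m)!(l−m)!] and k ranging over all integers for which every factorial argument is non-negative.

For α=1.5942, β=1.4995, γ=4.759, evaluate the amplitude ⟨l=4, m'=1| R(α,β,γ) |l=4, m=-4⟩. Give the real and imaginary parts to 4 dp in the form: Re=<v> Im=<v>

Re=-0.0700 Im=0.4254

Split into d^4_{1,-4}(β=1.4995) × two z-phases.
Half-angle: c=0.731859, s=0.681456. N=√(120·6·1·40320)=5387.986637
Admissible k: 0..0 (factorial args all ≥0)
  k=0: (−1)^5·5387.9866/(720)·0.7319^3·0.6815^5 = -0.431087
d^4_{1,-4}(1.4995) = -0.431087
Phases: e^{-i·(1)·1.5942}=-0.023402-0.999726i, e^{-i·(-4)·4.759}=+0.982670+0.185366i ⇒ D=-0.069974+0.425370i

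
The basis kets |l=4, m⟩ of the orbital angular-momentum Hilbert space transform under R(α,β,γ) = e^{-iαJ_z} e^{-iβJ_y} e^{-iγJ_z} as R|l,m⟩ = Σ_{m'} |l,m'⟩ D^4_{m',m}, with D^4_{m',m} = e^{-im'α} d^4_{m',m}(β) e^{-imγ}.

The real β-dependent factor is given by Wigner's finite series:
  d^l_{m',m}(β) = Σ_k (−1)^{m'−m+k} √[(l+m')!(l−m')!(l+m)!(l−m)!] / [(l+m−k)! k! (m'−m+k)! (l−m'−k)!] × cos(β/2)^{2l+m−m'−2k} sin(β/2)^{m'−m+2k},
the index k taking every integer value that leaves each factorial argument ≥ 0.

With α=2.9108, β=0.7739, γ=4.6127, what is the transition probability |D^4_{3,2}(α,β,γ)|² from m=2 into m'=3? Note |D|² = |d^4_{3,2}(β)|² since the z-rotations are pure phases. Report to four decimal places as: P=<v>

P=0.1713

First d^4_{3,2}(β=0.7739), then the phase factors e^{-i(3)α} and e^{-i(2)γ}:
With c≡cos(β/2)=0.926064 and s≡sin(β/2)=0.377366, N=[5040·1·720·2]^{1/2}=2693.993318
The bounds max(0,m−m')=0 and min(l+m,l−m')=1 give 2 terms
  k=0: (−1)^1·2693.9933/(720)·0.9261^7·0.3774^1 = -0.824735
  k=1: (−1)^2·2693.9933/(240)·0.9261^5·0.3774^3 = +0.410845
d^4_{3,2}(0.7739) = -0.824735 +0.410845 = -0.413890
|D^4_{3,2}|² = |d^4_{3,2}(β)|² = (-0.413890)² = 0.171305 (the z-rotation phases have unit modulus)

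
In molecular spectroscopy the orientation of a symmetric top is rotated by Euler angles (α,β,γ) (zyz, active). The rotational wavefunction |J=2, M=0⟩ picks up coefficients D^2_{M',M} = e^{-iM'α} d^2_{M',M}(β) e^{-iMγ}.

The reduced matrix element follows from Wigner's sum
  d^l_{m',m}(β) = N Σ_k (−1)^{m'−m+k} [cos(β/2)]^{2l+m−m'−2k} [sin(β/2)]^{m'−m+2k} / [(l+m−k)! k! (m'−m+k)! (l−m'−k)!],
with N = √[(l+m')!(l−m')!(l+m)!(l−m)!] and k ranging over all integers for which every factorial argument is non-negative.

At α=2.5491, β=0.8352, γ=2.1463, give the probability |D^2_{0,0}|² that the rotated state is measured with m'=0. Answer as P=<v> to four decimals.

D^2_{0,0}(2.5491,0.8352,2.1463) = e^{-i·0·2.5491}·d^2_{0,0}(0.8352)·e^{-i·0·2.1463}. Compute d first:
c=cos(0.8352/2)=0.914065, s=sin(0.8352/2)=0.405568; N=√[2·2·2·2]=4.000000
The bounds max(0,m−m')=0 and min(l+m,l−m')=2 give 3 terms
  k=0: (−1)^0·4.0000/(4)·0.9141^4·0.4056^0 = +0.698085
  k=1: (−1)^1·4.0000/(1)·0.9141^2·0.4056^2 = -0.549720
  k=2: (−1)^2·4.0000/(4)·0.9141^0·0.4056^4 = +0.027055
d^2_{0,0}(0.8352) = +0.698085 -0.549720 +0.027055 = +0.175421
|D^2_{0,0}|² = |d^2_{0,0}(β)|² = (+0.175421)² = 0.030772 (the z-rotation phases have unit modulus)

P=0.0308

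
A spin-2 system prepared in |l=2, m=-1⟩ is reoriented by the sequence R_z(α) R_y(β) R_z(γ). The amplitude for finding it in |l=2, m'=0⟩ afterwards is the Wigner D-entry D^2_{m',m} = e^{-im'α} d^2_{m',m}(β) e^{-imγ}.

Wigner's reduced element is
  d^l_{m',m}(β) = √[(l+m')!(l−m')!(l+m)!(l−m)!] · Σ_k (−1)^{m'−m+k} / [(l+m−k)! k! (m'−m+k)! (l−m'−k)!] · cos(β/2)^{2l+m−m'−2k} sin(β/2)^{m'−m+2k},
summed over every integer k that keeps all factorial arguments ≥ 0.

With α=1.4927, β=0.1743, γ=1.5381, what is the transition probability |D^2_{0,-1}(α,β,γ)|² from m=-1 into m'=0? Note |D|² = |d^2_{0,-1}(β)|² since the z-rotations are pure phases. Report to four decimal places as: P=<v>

D^2_{0,-1}(1.4927,0.1743,1.5381) = e^{-i·0·1.4927}·d^2_{0,-1}(0.1743)·e^{-i·-1·1.5381}. Compute d first:
With c≡cos(β/2)=0.996205 and s≡sin(β/2)=0.087040, N=[2·2·1·6]^{1/2}=4.898979
The bounds max(0,m−m')=0 and min(l+m,l−m')=1 give 2 terms
  k=0: (−1)^1·4.8990/(2)·0.9962^3·0.0870^1 = -0.210785
  k=1: (−1)^2·4.8990/(2)·0.9962^1·0.0870^3 = +0.001609
d^2_{0,-1}(0.1743) = -0.210785 +0.001609 = -0.209176
|D^2_{0,-1}|² = |d^2_{0,-1}(β)|² = (-0.209176)² = 0.043754 (the z-rotation phases have unit modulus)

P=0.0438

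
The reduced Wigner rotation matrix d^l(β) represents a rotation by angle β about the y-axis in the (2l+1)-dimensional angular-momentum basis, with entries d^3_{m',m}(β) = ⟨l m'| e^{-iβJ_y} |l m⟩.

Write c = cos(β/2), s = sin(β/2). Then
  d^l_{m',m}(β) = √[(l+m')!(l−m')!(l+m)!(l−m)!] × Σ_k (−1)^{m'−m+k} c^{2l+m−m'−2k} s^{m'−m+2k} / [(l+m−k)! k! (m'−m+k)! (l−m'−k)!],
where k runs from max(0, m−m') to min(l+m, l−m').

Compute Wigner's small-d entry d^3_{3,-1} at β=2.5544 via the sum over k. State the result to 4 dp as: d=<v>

d^3_{3,-1}(β=2.5544) via Wigner's sum:
With c≡cos(β/2)=0.289397 and s≡sin(β/2)=0.957209, N=[720·1·2·24]^{1/2}=185.903201
Admissible k: 0..0 (factorial args all ≥0)
  k=0: (−1)^4·185.9032/(48)·0.2894^2·0.9572^4 = +0.272308
d^3_{3,-1}(2.5544) = +0.272308

d=0.2723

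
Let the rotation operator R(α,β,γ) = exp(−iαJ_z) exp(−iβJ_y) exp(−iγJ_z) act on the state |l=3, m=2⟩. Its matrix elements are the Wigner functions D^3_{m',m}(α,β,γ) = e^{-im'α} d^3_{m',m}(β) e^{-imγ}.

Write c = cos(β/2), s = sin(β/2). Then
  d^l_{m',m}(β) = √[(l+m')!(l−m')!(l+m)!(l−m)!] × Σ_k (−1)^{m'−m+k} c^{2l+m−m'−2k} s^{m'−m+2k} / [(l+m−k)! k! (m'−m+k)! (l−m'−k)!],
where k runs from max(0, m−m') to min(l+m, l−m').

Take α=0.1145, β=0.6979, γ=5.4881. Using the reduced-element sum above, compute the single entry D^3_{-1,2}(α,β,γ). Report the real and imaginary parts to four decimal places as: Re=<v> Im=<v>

Re=-0.0261 Im=0.1942

Split into d^3_{-1,2}(β=0.6979) × two z-phases.
With c≡cos(β/2)=0.939732 and s≡sin(β/2)=0.341911, N=[2·24·120·1]^{1/2}=75.894664
k: max(0,(2)−(-1))=3 … min(3+(2),3−(-1))=4
  k=3: (−1)^0·75.8947/(12)·0.9397^3·0.3419^3 = +0.209789
  k=4: (−1)^1·75.8947/(24)·0.9397^1·0.3419^5 = -0.013886
d^3_{-1,2}(0.6979) = +0.209789 -0.013886 = +0.195903
Phases: e^{-i·(-1)·0.1145}=+0.993452+0.114250i, e^{-i·(2)·5.4881}=-0.019373+0.999812i ⇒ D=-0.026148+0.194150i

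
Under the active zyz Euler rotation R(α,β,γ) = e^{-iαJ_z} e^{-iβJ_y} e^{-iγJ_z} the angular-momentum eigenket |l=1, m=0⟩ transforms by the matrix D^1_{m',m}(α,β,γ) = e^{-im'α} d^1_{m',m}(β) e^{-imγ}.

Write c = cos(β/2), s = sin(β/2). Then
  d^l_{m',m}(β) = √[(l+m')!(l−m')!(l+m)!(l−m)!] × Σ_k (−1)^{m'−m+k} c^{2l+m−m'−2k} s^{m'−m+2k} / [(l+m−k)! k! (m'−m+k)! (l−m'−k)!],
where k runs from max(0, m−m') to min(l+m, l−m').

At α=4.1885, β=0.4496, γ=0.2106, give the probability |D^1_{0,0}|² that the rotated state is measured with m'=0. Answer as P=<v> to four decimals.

P=0.8111

D^1_{0,0}(4.1885,0.4496,0.2106) = e^{-i·0·4.1885}·d^1_{0,0}(0.4496)·e^{-i·0·0.2106}. Compute d first:
c=cos(0.4496/2)=0.974839, s=sin(0.4496/2)=0.222911; N=√[1·1·1·1]=1.000000
k∈{0,1} keeps every argument non-negative
  k=0: (−1)^0·1.0000/(1)·0.9748^2·0.2229^0 = +0.950311
  k=1: (−1)^1·1.0000/(1)·0.9748^0·0.2229^2 = -0.049689
d^1_{0,0}(0.4496) = +0.950311 -0.049689 = +0.900621
|D^1_{0,0}|² = |d^1_{0,0}(β)|² = (+0.900621)² = 0.811118 (the z-rotation phases have unit modulus)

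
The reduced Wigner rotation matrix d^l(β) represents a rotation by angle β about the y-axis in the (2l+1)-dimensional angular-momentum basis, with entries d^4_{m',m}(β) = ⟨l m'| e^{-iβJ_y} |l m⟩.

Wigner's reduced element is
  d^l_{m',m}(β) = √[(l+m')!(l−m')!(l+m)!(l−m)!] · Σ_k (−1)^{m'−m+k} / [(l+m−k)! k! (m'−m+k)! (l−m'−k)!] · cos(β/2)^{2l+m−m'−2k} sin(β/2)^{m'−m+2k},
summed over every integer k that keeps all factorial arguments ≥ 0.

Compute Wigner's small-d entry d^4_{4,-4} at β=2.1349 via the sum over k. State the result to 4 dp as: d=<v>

d^4_{4,-4}(β=2.1349) via Wigner's sum:
With c≡cos(β/2)=0.482360 and s≡sin(β/2)=0.875973, N=[40320·1·1·40320]^{1/2}=40320.000000
The bounds max(0,m−m')=0 and min(l+m,l−m')=0 give 1 term
  k=0: (−1)^8·40320.0000/(40320)·0.4824^0·0.8760^8 = +0.346679
d^4_{4,-4}(2.1349) = +0.346679

d=0.3467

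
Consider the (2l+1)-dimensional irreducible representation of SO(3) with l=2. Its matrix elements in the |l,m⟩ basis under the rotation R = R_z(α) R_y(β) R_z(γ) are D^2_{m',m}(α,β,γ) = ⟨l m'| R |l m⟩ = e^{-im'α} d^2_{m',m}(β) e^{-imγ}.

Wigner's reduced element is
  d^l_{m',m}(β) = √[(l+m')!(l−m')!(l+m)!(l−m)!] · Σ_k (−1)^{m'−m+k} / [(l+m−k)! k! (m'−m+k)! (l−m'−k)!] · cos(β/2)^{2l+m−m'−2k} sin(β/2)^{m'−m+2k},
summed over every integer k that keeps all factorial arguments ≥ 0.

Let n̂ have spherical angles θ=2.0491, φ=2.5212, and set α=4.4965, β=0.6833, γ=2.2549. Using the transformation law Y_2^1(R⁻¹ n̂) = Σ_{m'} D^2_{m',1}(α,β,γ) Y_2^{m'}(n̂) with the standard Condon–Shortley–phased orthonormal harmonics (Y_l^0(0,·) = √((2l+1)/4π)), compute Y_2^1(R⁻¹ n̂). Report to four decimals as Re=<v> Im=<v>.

Need the full column D^2_{m',1} for m'=−2..2 at α=4.4965, β=0.6833, γ=2.2549.
cos(β/2)=0.942203, sin(β/2)=0.335042
d^2_{-2,1}: single k=3 term ⇒ +0.070872;  D = +0.063664+0.031140i
d^2_{-1,1}: k∈[2..3] ⇒ +0.298957 -0.012601 = +0.286357;  D = -0.178004+0.224310i
d^2_{0,1}: k∈[1..2] ⇒ +0.686450 -0.086800 = +0.599650;  D = -0.378966-0.464720i
d^2_{1,1}: k∈[0..1] ⇒ +0.788094 -0.298957 = +0.489137;  D = +0.436494-0.220744i
d^2_{2,1}: single k=0 term ⇒ -0.560484;  D = -0.139929-0.542736i
Y_2^{m'}(θ=2.0491,φ=2.5212) and Σ D·Y over m':
  (+0.0637+0.0311i)·(+0.0987+0.2880i)  (-0.1780+0.2243i)·(+0.2569+0.1835i)  (-0.3790-0.4647i)·(-0.1149+0.0000i)  (+0.4365-0.2207i)·(-0.2569+0.1835i)  (-0.1399-0.5427i)·(+0.0987-0.2880i)
Y_2^1(R⁻¹ n̂) = -0.287738+0.223334i

Re=-0.2877 Im=0.2233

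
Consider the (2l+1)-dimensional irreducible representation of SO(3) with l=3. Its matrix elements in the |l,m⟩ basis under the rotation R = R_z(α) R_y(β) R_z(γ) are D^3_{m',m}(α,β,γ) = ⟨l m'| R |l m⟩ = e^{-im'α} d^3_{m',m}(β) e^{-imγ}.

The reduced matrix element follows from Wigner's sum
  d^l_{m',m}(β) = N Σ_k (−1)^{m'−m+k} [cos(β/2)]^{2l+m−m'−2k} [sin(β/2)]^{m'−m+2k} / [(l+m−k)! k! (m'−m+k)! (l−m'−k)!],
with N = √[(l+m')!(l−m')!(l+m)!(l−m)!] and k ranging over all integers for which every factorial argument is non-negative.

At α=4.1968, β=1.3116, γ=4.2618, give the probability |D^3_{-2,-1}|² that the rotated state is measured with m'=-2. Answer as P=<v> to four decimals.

P=0.0123

D^3_{-2,-1}(4.1968,1.3116,4.2618) = e^{-i·-2·4.1968}·d^3_{-2,-1}(1.3116)·e^{-i·-1·4.2618}. Compute d first:
With c≡cos(β/2)=0.792560 and s≡sin(β/2)=0.609793, N=[1·120·2·24]^{1/2}=75.894664
k∈{1,2} keeps every argument non-negative
  k=1: (−1)^0·75.8947/(24)·0.7926^5·0.6098^1 = +0.603038
  k=2: (−1)^1·75.8947/(12)·0.7926^3·0.6098^3 = -0.713962
d^3_{-2,-1}(1.3116) = +0.603038 -0.713962 = -0.110925
|D^3_{-2,-1}|² = |d^3_{-2,-1}(β)|² = (-0.110925)² = 0.012304 (the z-rotation phases have unit modulus)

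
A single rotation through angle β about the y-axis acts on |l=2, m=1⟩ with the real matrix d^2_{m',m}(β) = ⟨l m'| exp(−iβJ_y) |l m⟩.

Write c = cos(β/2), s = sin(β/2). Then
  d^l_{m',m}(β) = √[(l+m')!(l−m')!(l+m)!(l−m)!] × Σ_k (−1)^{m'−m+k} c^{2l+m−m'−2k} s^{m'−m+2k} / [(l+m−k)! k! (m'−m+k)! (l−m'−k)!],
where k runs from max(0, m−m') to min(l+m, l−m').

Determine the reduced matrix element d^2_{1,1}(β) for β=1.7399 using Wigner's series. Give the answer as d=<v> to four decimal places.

d^2_{1,1}(β=1.7399) via Wigner's sum:
Half-angle: c=0.644865, s=0.764297. N=√(6·1·6·1)=6.000000
k: max(0,(1)−(1))=0 … min(2+(1),2−(1))=1
  k=0: (−1)^0·6.0000/(6)·0.6449^4·0.7643^0 = +0.172932
  k=1: (−1)^1·6.0000/(2)·0.6449^2·0.7643^2 = -0.728757
d^2_{1,1}(1.7399) = +0.172932 -0.728757 = -0.555825

d=-0.5558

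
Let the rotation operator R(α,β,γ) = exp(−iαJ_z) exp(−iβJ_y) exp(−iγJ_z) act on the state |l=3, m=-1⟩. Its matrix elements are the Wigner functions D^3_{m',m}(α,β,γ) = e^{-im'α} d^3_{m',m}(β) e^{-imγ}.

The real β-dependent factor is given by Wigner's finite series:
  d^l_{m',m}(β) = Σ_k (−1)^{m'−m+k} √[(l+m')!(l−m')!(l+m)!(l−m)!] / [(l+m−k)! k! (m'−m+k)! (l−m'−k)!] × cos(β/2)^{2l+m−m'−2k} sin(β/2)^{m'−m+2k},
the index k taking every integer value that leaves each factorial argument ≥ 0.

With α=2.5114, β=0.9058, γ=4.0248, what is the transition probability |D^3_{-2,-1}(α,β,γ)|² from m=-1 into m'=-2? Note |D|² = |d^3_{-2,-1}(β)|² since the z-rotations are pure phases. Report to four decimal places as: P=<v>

First d^3_{-2,-1}(β=0.9058), then the phase factors e^{-i(-2)α} and e^{-i(-1)γ}:
Half-angle: c=0.899182, s=0.437575. N=√(1·120·2·24)=75.894664
The bounds max(0,m−m')=1 and min(l+m,l−m')=2 give 2 terms
  k=1: (−1)^0·75.8947/(24)·0.8992^5·0.4376^1 = +0.813374
  k=2: (−1)^1·75.8947/(12)·0.8992^3·0.4376^3 = -0.385239
d^3_{-2,-1}(0.9058) = +0.813374 -0.385239 = +0.428135
|D^3_{-2,-1}|² = |d^3_{-2,-1}(β)|² = (+0.428135)² = 0.183300 (the z-rotation phases have unit modulus)

P=0.1833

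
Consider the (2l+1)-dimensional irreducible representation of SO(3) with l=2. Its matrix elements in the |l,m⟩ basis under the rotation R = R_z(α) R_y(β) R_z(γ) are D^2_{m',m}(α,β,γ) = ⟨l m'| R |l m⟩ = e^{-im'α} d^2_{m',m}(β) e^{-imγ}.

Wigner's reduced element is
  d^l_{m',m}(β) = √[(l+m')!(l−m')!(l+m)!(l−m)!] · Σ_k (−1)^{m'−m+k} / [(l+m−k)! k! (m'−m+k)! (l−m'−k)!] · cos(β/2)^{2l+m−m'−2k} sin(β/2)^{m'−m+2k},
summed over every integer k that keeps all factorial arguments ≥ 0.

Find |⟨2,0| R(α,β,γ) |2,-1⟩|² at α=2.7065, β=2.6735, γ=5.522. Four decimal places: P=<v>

Split into d^2_{0,-1}(β=2.6735) × two z-phases.
Half-angle: c=0.231915, s=0.972736. N=√(2·2·1·6)=4.898979
k: max(0,(-1)−(0))=0 … min(2+(-1),2−(0))=1
  k=0: (−1)^1·4.8990/(2)·0.2319^3·0.9727^1 = -0.029721
  k=1: (−1)^2·4.8990/(2)·0.2319^1·0.9727^3 = +0.522866
d^2_{0,-1}(2.6735) = -0.029721 +0.522866 = +0.493145
|D^2_{0,-1}|² = |d^2_{0,-1}(β)|² = (+0.493145)² = 0.243192 (the z-rotation phases have unit modulus)

P=0.2432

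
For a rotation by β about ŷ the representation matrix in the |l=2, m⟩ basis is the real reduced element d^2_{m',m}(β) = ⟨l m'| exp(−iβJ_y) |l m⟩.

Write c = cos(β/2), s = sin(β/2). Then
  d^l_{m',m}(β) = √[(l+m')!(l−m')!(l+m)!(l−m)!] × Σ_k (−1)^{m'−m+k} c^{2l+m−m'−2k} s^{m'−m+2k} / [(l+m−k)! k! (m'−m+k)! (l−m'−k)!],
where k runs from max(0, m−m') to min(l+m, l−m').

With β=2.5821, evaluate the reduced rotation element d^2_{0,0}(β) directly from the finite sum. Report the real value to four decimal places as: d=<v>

d^2_{0,0}(β=2.5821) via Wigner's sum:
Half-angle: c=0.276112, s=0.961126. N=√(2·2·2·2)=4.000000
k: max(0,(0)−(0))=0 … min(2+(0),2−(0))=2
  k=0: (−1)^0·4.0000/(4)·0.2761^4·0.9611^0 = +0.005812
  k=1: (−1)^1·4.0000/(1)·0.2761^2·0.9611^2 = -0.281702
  k=2: (−1)^2·4.0000/(4)·0.2761^0·0.9611^4 = +0.853337
d^2_{0,0}(2.5821) = +0.005812 -0.281702 +0.853337 = +0.577447

d=0.5774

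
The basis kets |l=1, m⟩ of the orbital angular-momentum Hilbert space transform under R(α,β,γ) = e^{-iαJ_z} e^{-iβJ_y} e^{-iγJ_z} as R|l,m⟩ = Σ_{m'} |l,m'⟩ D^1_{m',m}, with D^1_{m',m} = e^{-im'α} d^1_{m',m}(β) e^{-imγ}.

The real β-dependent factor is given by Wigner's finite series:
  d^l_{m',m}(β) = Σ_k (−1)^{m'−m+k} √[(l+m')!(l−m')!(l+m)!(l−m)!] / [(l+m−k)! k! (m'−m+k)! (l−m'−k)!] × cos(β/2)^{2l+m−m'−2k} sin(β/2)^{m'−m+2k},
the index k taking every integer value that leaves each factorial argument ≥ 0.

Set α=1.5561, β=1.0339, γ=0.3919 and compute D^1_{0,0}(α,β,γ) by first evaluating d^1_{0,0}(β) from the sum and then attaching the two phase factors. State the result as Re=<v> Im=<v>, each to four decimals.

Re=0.5115 Im=0.0000

Split into d^1_{0,0}(β=1.0339) × two z-phases.
With c≡cos(β/2)=0.869331 and s≡sin(β/2)=0.494231, N=[1·1·1·1]^{1/2}=1.000000
The bounds max(0,m−m')=0 and min(l+m,l−m')=1 give 2 terms
  k=0: (−1)^0·1.0000/(1)·0.8693^2·0.4942^0 = +0.755736
  k=1: (−1)^1·1.0000/(1)·0.8693^0·0.4942^2 = -0.244264
d^1_{0,0}(1.0339) = +0.755736 -0.244264 = +0.511471
Phases: e^{-i·(0)·1.5561}=+1.000000+0.000000i, e^{-i·(0)·0.3919}=+1.000000+0.000000i ⇒ D=+0.511471+0.000000i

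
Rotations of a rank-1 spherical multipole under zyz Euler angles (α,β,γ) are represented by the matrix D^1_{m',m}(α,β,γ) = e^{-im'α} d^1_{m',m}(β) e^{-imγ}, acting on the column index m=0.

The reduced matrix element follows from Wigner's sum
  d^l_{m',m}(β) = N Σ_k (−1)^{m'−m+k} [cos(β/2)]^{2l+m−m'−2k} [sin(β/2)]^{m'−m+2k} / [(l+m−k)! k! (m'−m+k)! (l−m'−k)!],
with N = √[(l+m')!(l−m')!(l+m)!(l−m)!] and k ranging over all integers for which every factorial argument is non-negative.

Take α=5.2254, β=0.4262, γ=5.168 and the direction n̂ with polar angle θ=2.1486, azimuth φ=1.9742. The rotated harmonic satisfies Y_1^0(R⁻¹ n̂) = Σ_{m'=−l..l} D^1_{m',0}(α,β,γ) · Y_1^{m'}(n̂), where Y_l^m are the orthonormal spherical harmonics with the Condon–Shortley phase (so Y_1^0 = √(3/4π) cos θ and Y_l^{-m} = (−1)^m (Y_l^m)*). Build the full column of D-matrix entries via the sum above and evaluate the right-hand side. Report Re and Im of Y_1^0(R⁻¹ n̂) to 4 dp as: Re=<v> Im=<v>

Need the full column D^1_{m',0} for m'=−1..1 at α=5.2254, β=0.4262, γ=5.168.
cos(β/2)=0.977380, sin(β/2)=0.211491
d^1_{-1,0}: single k=1 term ⇒ +0.292328;  D = +0.143475-0.254697i
d^1_{0,0}: k∈[0..1] ⇒ +0.955272 -0.044728 = +0.910543;  D = +0.910543+0.000000i
d^1_{1,0}: single k=0 term ⇒ -0.292328;  D = -0.143475-0.254697i
Y_1^{m'}(θ=2.1486,φ=1.9742) and Σ D·Y over m':
  (+0.1435-0.2547i)·(-0.1136-0.2662i)  (+0.9105+0.0000i)·(-0.2669+0.0000i)  (-0.1435-0.2547i)·(+0.1136-0.2662i)
Y_1^0(R⁻¹ n̂) = -0.411183+0.000000i

Re=-0.4112 Im=0.0000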